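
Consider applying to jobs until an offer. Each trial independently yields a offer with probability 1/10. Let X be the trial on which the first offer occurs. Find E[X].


For geometric (trials until first success), E[X] = 1/p = 1/(1/10) = 10

10


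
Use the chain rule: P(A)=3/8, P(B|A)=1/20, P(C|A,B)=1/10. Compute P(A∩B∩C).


P(A∩B∩C) = P(A) * P(B|A) * P(C|A∩B)
= 3/8 * 1/20 * 1/10
= 3/160 * 1/10 = 3/1600

3/1600


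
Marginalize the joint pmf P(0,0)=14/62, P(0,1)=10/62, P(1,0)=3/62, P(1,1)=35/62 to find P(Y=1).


P(Y=1) = P(0,1)+P(1,1) = 10/62 + 35/62 = 45/62

45/62


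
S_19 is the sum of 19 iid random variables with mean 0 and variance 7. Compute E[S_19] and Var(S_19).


E[S_n] = n*mu = 19*0 = 0
Var(S_n) = n*sigma^2 = 19*7 = 133

E[S_19]=0, Var(S_19)=133


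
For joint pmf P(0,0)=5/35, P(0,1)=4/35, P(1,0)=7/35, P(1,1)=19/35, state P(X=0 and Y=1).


Read from table: P(X=0, Y=1) = 4/35

4/35


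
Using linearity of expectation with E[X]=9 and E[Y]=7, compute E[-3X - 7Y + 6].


E[-3X - 7Y + 6] = -3*E[X] - 7*E[Y] + 6
= (-3)*(9) + (-7)*(7) + (6)
= -27 - 49 + 6 = -70

-70


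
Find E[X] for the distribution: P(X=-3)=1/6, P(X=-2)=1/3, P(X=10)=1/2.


E[X] = sum(x * P(x))
= -3*1/6 - 2*1/3 + 10*1/2
= 23/6

23/6


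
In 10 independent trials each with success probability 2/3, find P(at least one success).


P(at least one) = 1 - P(none)
P(none) = (1 - 2/3)^10 = (1/3)^10 = 1/59049
P(at least one) = 1 - 1/59049 = 59048/59049

59048/59049


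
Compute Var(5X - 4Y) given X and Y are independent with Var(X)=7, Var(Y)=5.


Independence => Cov(X,Y)=0
Var(5X - 4Y) = 5^2*Var(X) + (-4)^2*Var(Y)
= 25*7 + 16*5 = 255

255


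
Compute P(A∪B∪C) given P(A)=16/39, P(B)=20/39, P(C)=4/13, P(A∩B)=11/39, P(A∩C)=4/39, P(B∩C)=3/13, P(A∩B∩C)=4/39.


P(A∪B∪C) = P(A)+P(B)+P(C) - P(AB)-P(AC)-P(BC) + P(ABC)
= 16/39+20/39+4/13 - 11/39-4/39-3/13 + 4/39
= 28/39

28/39


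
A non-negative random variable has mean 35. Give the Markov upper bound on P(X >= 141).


Markov: P(X >= a) <= E[X]/a
P(X >= 141) <= 35/141

35/141


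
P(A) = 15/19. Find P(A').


P(A') = 1 - P(A) = 1 - 15/19 = 4/19

4/19


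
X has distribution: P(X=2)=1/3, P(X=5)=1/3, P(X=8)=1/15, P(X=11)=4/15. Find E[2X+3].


E[2X+3] = sum(g(x)*P(x))
= 7*1/3 + 13*1/3 + 19*1/15 + 25*4/15
= 73/5

73/5


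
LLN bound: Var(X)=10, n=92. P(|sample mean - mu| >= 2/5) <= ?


Var(Xbar) = Var(X)/n = 10/92
Chebyshev: P(|Xbar-mu| >= 2/5) <= Var(Xbar)/(2/5)^2 = (5/46)/(4/25) = 125/184

125/184


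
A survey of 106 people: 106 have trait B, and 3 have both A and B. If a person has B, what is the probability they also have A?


P(A|B) = P(A∩B)/P(B) = (3/106)/(106/106) = 3/106

3/106


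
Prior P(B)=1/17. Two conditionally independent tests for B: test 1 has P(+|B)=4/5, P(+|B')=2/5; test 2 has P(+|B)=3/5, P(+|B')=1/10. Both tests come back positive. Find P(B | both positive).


After test 1: P(+) = 4/5*1/17 + 2/5*16/17 = 36/85
P(B|+) = (4/85)/(36/85) = 1/9
After test 2 (use post1 as new prior): P(+) = 3/5*1/9 + 1/10*8/9 = 7/45
P(B|+,+) = (1/15)/(7/45) = 3/7

3/7


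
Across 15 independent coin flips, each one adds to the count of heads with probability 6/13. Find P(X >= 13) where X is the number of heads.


P(X>=13) = P(X=13) + P(X=14) + P(X=15)
= 67197270712320/51185893014090757 + 8228237230080/51185893014090757 + 470184984576/51185893014090757
= 5838130225152/3937376385699289

5838130225152/3937376385699289


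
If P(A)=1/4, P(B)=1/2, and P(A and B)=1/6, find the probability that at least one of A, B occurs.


P(A∪B) = P(A) + P(B) - P(A∩B)
= 1/4 + 1/2 - 1/6 = 7/12

7/12


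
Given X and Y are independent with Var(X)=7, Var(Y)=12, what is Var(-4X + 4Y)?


Independence => Cov(X,Y)=0
Var(-4X + 4Y) = (-4)^2*Var(X) + 4^2*Var(Y)
= 16*7 + 16*12 = 304

304


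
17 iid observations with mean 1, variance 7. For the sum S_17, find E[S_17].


E[S_n] = n*E[X_1] = 17*1 = 17

17


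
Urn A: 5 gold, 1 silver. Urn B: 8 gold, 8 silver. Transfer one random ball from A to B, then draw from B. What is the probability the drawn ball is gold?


P(transfer gold) = 5/6; P(transfer silver) = 1/6
If gold transferred: Urn II has 9 gold of 17, so P(gold|gold moved) = 9/17
If silver transferred: Urn II has 8 gold of 17, so P(gold|silver moved) = 8/17
By total probability: P(gold) = 5/6*9/17 + 1/6*8/17 = 53/102

53/102


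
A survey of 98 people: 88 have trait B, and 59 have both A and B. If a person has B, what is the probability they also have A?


P(A|B) = P(A∩B)/P(B) = (59/98)/(88/98) = 59/88

59/88


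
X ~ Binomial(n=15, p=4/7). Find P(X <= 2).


P(X<=2) = P(X=0) + P(X=1) + P(X=2)
= 14348907/4747561509943 + 286978140/4747561509943 + 382637520/678223072849
= 425684241/678223072849

425684241/678223072849


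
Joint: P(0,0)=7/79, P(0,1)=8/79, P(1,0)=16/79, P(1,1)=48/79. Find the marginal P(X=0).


P(X=0) = P(0,0)+P(0,1) = 7/79 + 8/79 = 15/79

15/79


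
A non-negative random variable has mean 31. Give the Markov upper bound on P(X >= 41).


Markov: P(X >= a) <= E[X]/a
P(X >= 41) <= 31/41

31/41


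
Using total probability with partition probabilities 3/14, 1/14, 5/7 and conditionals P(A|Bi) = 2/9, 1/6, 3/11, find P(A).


P(A) = P(A|B1)P(B1) + P(A|B2)P(B2) + P(A|B3)P(B3)
= 2/9*3/14 + 1/6*1/14 + 3/11*5/7
= 1/21 + 1/84 + 15/77 = 235/924

235/924


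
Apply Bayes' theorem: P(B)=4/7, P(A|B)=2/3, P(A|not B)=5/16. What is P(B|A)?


P(A) = P(A|B)P(B) + P(A|B')P(B') = 2/3*4/7 + 5/16*3/7 = 173/336
P(B|A) = P(A|B)P(B)/P(A) = (8/21)/(173/336) = 128/173

128/173


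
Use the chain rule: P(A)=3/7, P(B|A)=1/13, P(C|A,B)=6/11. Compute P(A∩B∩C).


P(A∩B∩C) = P(A) * P(B|A) * P(C|A∩B)
= 3/7 * 1/13 * 6/11
= 3/91 * 6/11 = 18/1001

18/1001


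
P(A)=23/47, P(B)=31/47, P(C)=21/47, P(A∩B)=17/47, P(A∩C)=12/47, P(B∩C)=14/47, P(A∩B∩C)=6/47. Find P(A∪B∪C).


P(A∪B∪C) = P(A)+P(B)+P(C) - P(AB)-P(AC)-P(BC) + P(ABC)
= 23/47+31/47+21/47 - 17/47-12/47-14/47 + 6/47
= 38/47

38/47


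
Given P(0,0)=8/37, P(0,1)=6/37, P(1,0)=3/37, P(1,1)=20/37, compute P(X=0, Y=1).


Read from table: P(X=0, Y=1) = 6/37

6/37


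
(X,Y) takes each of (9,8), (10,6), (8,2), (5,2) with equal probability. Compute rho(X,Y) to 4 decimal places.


Cov(X,Y) = 3.5000, Var(X) = 3.5000, Var(Y) = 6.7500
rho = Cov/(sqrt(VarX)*sqrt(VarY)) = 0.7201

0.7201


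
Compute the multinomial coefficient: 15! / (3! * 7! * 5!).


15! = 1307674368000
Denominator: 3!=6 * 7!=5040 * 5!=120
Coefficient = 1307674368000 / 3628800 = 360360

360360


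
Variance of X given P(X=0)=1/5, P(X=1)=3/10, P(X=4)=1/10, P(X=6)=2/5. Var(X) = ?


E[X] = 31/10, E[X^2] = 163/10
Var(X) = E[X^2] - (E[X])^2 = 163/10 - (31/10)^2 = 669/100

669/100


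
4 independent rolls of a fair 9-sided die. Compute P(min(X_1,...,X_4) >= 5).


P(min >= 5) = P(all X_i >= 5) = (P(X_1 >= 5))^4
= (5/9)^4 = 625/6561

625/6561


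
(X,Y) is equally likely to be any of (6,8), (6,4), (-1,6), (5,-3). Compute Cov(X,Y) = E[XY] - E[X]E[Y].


E[X]=4, E[Y]=15/4, E[XY]=51/4
Cov(X,Y) = E[XY] - E[X]E[Y] = 51/4 - 4*15/4 = -9/4

-9/4


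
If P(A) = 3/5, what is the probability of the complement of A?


P(A') = 1 - P(A) = 1 - 3/5 = 2/5

2/5


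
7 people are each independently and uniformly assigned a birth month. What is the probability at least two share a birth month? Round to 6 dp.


P(all different) = prod((12-i)/12 for i=0..6) = 0.111400
P(at least one match) = 1 - 0.111400 = 0.888600

0.888600


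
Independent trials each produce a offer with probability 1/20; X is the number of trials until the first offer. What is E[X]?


For geometric (trials until first success), E[X] = 1/p = 1/(1/20) = 20

20


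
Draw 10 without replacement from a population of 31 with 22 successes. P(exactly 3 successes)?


P(X=3) = C(22,3)*C(9,7) / C(31,10)
= 1540*36 / 44352165
= 55440/44352165 = 336/268801

336/268801


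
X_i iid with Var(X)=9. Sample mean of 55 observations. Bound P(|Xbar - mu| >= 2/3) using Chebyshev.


Var(Xbar) = Var(X)/n = 9/55
Chebyshev: P(|Xbar-mu| >= 2/3) <= Var(Xbar)/(2/3)^2 = (9/55)/(4/9) = 81/220

81/220


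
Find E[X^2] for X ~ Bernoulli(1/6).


For Bernoulli: X in {0,1}
E[X^2] = 0^2*(1-1/6) + 1^2*1/6 = 1/6

1/6


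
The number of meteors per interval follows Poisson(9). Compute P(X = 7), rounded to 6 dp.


P(X=7) = e^(-9) * 9^7 / 7!
≈ 0.0001234098041 * 4782969 / 5040
≈ 0.117116

0.117116


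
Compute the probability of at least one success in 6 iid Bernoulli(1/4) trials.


P(at least one) = 1 - P(none)
P(none) = (1 - 1/4)^6 = (3/4)^6 = 729/4096
P(at least one) = 1 - 729/4096 = 3367/4096

3367/4096


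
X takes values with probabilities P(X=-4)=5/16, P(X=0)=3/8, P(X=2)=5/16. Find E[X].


E[X] = sum(x * P(x))
= -4*5/16 + 0*3/8 + 2*5/16
= -5/8

-5/8


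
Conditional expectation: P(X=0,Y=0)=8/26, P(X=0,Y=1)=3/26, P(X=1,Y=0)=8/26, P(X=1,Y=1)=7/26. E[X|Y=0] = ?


P(Y=0) = 16/26
E[X|Y=0] = (0*8 + 1*8)/16 = 8/16 = 1/2

1/2


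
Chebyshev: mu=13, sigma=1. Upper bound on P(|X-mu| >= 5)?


k = 5/1 = 5
Chebyshev: P(|X-mu| >= k*sigma) <= 1/k^2 = 1/5^2 = 1/25

1/25


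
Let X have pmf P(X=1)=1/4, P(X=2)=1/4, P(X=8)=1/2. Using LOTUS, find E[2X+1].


E[2X+1] = sum(g(x)*P(x))
= 3*1/4 + 5*1/4 + 17*1/2
= 21/2

21/2


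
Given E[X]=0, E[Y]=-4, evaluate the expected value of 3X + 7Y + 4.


E[3X + 7Y + 4] = 3*E[X] + 7*E[Y] + 4
= (3)*(0) + (7)*(-4) + (4)
= 0 - 28 + 4 = -24

-24


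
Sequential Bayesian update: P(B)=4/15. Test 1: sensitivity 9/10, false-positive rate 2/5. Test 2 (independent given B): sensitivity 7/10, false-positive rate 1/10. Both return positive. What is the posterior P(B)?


After test 1: P(+) = 9/10*4/15 + 2/5*11/15 = 8/15
P(B|+) = (6/25)/(8/15) = 9/20
After test 2 (use post1 as new prior): P(+) = 7/10*9/20 + 1/10*11/20 = 37/100
P(B|+,+) = (63/200)/(37/100) = 63/74

63/74


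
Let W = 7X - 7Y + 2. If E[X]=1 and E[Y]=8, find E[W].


E[7X - 7Y + 2] = 7*E[X] - 7*E[Y] + 2
= (7)*(1) + (-7)*(8) + (2)
= 7 - 56 + 2 = -47

-47


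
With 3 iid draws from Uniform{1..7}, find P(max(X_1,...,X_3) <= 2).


P(max <= 2) = P(all X_i <= 2) = (P(X_1 <= 2))^3
= (2/7)^3 = 8/343

8/343


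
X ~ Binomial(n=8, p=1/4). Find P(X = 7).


P(X=7) = C(8,7) * p^7 * (1-p)^1
= 8 * 1/16384 * 3/4
= 3/8192

3/8192


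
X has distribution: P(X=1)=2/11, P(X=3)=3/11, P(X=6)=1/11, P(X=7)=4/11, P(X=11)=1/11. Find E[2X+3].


E[2X+3] = sum(g(x)*P(x))
= 5*2/11 + 9*3/11 + 15*1/11 + 17*4/11 + 25*1/11
= 145/11

145/11


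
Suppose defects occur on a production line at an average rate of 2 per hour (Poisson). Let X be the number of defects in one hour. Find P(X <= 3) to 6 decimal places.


P(X<=3) = e^(-2)*2^0/0! + e^(-2)*2^1/1! + e^(-2)*2^2/2! + e^(-2)*2^3/3!
≈ 0.1353352832 + 0.2706705665 + 0.2706705665 + 0.1804470443
= 0.8571234605
≈ 0.857123

0.857123


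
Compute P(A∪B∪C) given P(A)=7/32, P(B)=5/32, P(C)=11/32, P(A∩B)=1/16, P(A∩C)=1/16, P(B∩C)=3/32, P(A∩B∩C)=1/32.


P(A∪B∪C) = P(A)+P(B)+P(C) - P(AB)-P(AC)-P(BC) + P(ABC)
= 7/32+5/32+11/32 - 1/16-1/16-3/32 + 1/32
= 17/32

17/32


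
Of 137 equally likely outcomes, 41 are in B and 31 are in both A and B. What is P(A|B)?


P(A|B) = P(A∩B)/P(B) = (31/137)/(41/137) = 31/41

31/41


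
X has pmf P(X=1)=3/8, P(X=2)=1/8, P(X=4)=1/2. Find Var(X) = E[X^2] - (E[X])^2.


E[X] = 21/8, E[X^2] = 71/8
Var(X) = E[X^2] - (E[X])^2 = 71/8 - (21/8)^2 = 127/64

127/64


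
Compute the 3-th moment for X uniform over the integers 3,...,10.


E[X^3] = (1/8) * sum(x^3 for x=3..10)
= 3016/8 = 377

377


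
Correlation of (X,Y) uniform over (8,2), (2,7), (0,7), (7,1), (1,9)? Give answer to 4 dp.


Cov(X,Y) = -9.5200, Var(X) = 10.6400, Var(Y) = 9.7600
rho = Cov/(sqrt(VarX)*sqrt(VarY)) = -0.9342

-0.9342


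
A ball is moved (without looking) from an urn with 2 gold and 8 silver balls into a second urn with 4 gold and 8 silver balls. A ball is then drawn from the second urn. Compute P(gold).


P(transfer gold) = 2/10 = 1/5; P(transfer silver) = 4/5
If gold transferred: Urn II has 5 gold of 13, so P(gold|gold moved) = 5/13
If silver transferred: Urn II has 4 gold of 13, so P(gold|silver moved) = 4/13
By total probability: P(gold) = 1/5*5/13 + 4/5*4/13 = 21/65

21/65


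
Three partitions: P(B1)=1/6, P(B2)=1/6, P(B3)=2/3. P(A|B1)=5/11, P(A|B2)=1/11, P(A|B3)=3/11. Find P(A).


P(A) = P(A|B1)P(B1) + P(A|B2)P(B2) + P(A|B3)P(B3)
= 5/11*1/6 + 1/11*1/6 + 3/11*2/3
= 5/66 + 1/66 + 2/11 = 3/11

3/11


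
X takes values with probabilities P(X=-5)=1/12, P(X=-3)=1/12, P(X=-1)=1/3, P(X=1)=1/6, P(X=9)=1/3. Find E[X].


E[X] = sum(x * P(x))
= -5*1/12 - 3*1/12 - 1*1/3 + 1*1/6 + 9*1/3
= 13/6

13/6


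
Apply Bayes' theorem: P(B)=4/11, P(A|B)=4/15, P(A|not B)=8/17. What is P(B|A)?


P(A) = P(A|B)P(B) + P(A|B')P(B') = 4/15*4/11 + 8/17*7/11 = 1112/2805
P(B|A) = P(A|B)P(B)/P(A) = (16/165)/(1112/2805) = 34/139

34/139


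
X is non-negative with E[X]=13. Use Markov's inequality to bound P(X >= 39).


Markov: P(X >= a) <= E[X]/a
P(X >= 39) <= 13/39 = 1/3

1/3


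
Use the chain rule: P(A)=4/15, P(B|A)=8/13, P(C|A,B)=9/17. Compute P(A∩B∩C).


P(A∩B∩C) = P(A) * P(B|A) * P(C|A∩B)
= 4/15 * 8/13 * 9/17
= 32/195 * 9/17 = 96/1105

96/1105


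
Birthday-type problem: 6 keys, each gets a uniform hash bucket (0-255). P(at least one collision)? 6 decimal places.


P(all different) = prod((256-i)/256 for i=0..5) = 0.942690
P(at least one match) = 1 - 0.942690 = 0.057310

0.057310


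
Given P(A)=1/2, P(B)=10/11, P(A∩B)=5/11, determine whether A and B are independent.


P(A)*P(B) = 1/2*10/11 = 5/11
P(A∩B) = 5/11, which equals P(A)P(B), so independent

Yes, A and B are independent


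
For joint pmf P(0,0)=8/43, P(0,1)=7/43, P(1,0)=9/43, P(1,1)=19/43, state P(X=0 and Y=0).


Read from table: P(X=0, Y=0) = 8/43

8/43


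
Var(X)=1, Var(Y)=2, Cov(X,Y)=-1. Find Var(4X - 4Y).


Var(4X - 4Y) = 4^2*Var(X) + (-4)^2*Var(Y) + 2*4*(-4)*Cov(X,Y)
= 16*1 + 16*2 - 32*(-1)
= 16 + 32 + 32 = 80

80


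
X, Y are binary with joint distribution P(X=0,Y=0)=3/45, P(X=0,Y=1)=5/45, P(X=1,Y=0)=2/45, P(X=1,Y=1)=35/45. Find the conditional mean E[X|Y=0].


P(Y=0) = 5/45
E[X|Y=0] = (0*3 + 1*2)/5 = 2/5

2/5


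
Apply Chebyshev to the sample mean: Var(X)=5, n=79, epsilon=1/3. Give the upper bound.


Var(Xbar) = Var(X)/n = 5/79
Chebyshev: P(|Xbar-mu| >= 1/3) <= Var(Xbar)/(1/3)^2 = (5/79)/(1/9) = 45/79

45/79


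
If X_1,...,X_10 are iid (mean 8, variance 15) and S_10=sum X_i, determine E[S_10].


E[S_n] = n*E[X_1] = 10*8 = 80

80


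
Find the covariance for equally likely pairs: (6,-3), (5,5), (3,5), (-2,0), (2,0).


E[X]=14/5, E[Y]=7/5, E[XY]=22/5
Cov(X,Y) = E[XY] - E[X]E[Y] = 22/5 - 14/5*7/5 = 12/25

12/25


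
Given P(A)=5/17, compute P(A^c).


P(A') = 1 - P(A) = 1 - 5/17 = 12/17

12/17


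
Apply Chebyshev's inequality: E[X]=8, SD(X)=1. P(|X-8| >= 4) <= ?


k = 4/1 = 4
Chebyshev: P(|X-mu| >= k*sigma) <= 1/k^2 = 1/4^2 = 1/16

1/16


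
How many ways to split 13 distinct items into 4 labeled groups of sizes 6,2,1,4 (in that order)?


13! = 6227020800
Denominator: 6!=720 * 2!=2 * 1!=1 * 4!=24
Coefficient = 6227020800 / 34560 = 180180

180180


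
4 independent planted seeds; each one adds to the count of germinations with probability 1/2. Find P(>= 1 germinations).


P(at least one) = 1 - P(none)
P(none) = (1 - 1/2)^4 = (1/2)^4 = 1/16
P(at least one) = 1 - 1/16 = 15/16

15/16


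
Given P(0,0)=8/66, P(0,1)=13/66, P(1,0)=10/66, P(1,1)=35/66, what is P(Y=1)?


P(Y=1) = P(0,1)+P(1,1) = 13/66 + 35/66 = 48/66 = 8/11

8/11


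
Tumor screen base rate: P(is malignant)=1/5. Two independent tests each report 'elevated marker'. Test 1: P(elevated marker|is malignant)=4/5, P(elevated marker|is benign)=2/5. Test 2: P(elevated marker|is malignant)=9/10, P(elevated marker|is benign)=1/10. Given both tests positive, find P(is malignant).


After test 1: P(+) = 4/5*1/5 + 2/5*4/5 = 12/25
P(B|+) = (4/25)/(12/25) = 1/3
After test 2 (use post1 as new prior): P(+) = 9/10*1/3 + 1/10*2/3 = 11/30
P(B|+,+) = (3/10)/(11/30) = 9/11

9/11


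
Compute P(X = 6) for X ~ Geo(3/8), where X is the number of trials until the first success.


P(X=6) = (1-p)^5 * p = (5/8)^5 * 3/8
= 3125/32768 * 3/8 = 9375/262144

9375/262144


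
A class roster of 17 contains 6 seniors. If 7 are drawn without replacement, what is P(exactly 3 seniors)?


P(X=3) = C(6,3)*C(11,4) / C(17,7)
= 20*330 / 19448
= 6600/19448 = 75/221

75/221


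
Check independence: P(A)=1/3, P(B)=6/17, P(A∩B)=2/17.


P(A)*P(B) = 1/3*6/17 = 2/17
P(A∩B) = 2/17, which equals P(A)P(B), so independent

Yes, A and B are independent


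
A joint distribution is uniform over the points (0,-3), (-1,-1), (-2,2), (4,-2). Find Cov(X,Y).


E[X]=1/4, E[Y]=-1, E[XY]=-11/4
Cov(X,Y) = E[XY] - E[X]E[Y] = -11/4 - 1/4*-1 = -5/2

-5/2


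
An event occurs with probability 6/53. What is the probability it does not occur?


P(A') = 1 - P(A) = 1 - 6/53 = 47/53

47/53


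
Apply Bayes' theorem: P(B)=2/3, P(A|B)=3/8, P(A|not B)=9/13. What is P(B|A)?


P(A) = P(A|B)P(B) + P(A|B')P(B') = 3/8*2/3 + 9/13*1/3 = 25/52
P(B|A) = P(A|B)P(B)/P(A) = (1/4)/(25/52) = 13/25

13/25


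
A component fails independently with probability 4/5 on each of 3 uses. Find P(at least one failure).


P(at least one) = 1 - P(none)
P(none) = (1 - 4/5)^3 = (1/5)^3 = 1/125
P(at least one) = 1 - 1/125 = 124/125

124/125


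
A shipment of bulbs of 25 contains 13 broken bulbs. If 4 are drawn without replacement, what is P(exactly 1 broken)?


P(X=1) = C(13,1)*C(12,3) / C(25,4)
= 13*220 / 12650
= 2860/12650 = 26/115

26/115


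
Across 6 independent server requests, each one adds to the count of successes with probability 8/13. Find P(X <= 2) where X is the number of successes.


P(X<=2) = P(X=0) + P(X=1) + P(X=2)
= 15625/4826809 + 150000/4826809 + 600000/4826809
= 765625/4826809

765625/4826809


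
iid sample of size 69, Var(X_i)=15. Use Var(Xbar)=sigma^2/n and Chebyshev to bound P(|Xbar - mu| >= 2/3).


Var(Xbar) = Var(X)/n = 15/69
Chebyshev: P(|Xbar-mu| >= 2/3) <= Var(Xbar)/(2/3)^2 = (5/23)/(4/9) = 45/92

45/92


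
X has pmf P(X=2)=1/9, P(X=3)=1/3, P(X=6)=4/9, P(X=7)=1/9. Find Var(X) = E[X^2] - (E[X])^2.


E[X] = 14/3, E[X^2] = 224/9
Var(X) = E[X^2] - (E[X])^2 = 224/9 - (14/3)^2 = 28/9

28/9


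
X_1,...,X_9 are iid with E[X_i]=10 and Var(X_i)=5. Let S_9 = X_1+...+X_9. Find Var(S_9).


By independence, Var(S_n) = n*Var(X_1) = 9*5 = 45

45


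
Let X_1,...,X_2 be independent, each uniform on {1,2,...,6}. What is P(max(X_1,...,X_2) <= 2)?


P(max <= 2) = P(all X_i <= 2) = (P(X_1 <= 2))^2
= (2/6)^2 = (1/3)^2 = 1/9

1/9


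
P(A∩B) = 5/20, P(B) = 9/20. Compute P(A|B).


P(A|B) = P(A∩B)/P(B) = (5/20)/(9/20) = 5/9

5/9


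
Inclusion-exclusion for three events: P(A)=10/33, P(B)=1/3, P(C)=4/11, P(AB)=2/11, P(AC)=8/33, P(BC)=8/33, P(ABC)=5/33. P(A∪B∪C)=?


P(A∪B∪C) = P(A)+P(B)+P(C) - P(AB)-P(AC)-P(BC) + P(ABC)
= 10/33+1/3+4/11 - 2/11-8/33-8/33 + 5/33
= 16/33

16/33


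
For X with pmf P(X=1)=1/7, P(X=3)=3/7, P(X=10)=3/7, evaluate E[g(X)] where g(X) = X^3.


E[X^3] = sum(g(x)*P(x))
= 1*1/7 + 27*3/7 + 1000*3/7
= 3082/7

3082/7


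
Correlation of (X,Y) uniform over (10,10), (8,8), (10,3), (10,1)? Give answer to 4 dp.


Cov(X,Y) = -1.2500, Var(X) = 0.7500, Var(Y) = 13.2500
rho = Cov/(sqrt(VarX)*sqrt(VarY)) = -0.3965

-0.3965


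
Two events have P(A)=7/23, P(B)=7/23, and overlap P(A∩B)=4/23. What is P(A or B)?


P(A∪B) = P(A) + P(B) - P(A∩B)
= 7/23 + 7/23 - 4/23 = 10/23

10/23


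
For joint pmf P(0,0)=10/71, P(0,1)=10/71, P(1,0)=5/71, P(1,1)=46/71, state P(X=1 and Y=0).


Read from table: P(X=1, Y=0) = 5/71

5/71


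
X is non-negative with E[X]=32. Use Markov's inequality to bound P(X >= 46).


Markov: P(X >= a) <= E[X]/a
P(X >= 46) <= 32/46 = 16/23

16/23


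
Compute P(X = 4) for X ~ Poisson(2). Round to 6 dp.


P(X=4) = e^(-2) * 2^4 / 4!
≈ 0.1353352832 * 16 / 24
≈ 0.090224

0.090224


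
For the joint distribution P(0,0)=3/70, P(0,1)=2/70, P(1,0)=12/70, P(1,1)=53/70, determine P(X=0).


P(X=0) = P(0,0)+P(0,1) = 3/70 + 2/70 = 5/70 = 1/14

1/14


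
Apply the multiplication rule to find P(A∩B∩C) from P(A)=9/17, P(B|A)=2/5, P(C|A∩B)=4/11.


P(A∩B∩C) = P(A) * P(B|A) * P(C|A∩B)
= 9/17 * 2/5 * 4/11
= 18/85 * 4/11 = 72/935

72/935


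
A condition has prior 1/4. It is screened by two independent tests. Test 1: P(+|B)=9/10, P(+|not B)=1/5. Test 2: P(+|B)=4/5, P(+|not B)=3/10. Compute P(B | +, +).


After test 1: P(+) = 9/10*1/4 + 1/5*3/4 = 3/8
P(B|+) = (9/40)/(3/8) = 3/5
After test 2 (use post1 as new prior): P(+) = 4/5*3/5 + 3/10*2/5 = 3/5
P(B|+,+) = (12/25)/(3/5) = 4/5

4/5


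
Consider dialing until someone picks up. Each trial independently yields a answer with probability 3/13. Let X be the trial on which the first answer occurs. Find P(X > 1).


P(X > 1) = P(first 1 trials all fail) = (1-p)^1 = (10/13)^1 = 10/13

10/13


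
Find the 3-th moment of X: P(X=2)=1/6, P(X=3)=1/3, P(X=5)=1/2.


E[X^3] = sum(x^3 * P(x))
= 8*1/6 + 27*1/3 + 125*1/2
= 437/6

437/6


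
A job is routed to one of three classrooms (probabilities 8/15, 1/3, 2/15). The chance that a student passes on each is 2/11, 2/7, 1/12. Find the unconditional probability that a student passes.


P(A) = P(A|B1)P(B1) + P(A|B2)P(B2) + P(A|B3)P(B3)
= 2/11*8/15 + 2/7*1/3 + 1/12*2/15
= 16/165 + 2/21 + 1/90 = 1409/6930

1409/6930


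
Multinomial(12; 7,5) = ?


12! = 479001600
Denominator: 7!=5040 * 5!=120
Coefficient = 479001600 / 604800 = 792

792


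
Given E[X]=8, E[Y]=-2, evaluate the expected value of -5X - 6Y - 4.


E[-5X - 6Y - 4] = -5*E[X] - 6*E[Y] - 4
= (-5)*(8) + (-6)*(-2) + (-4)
= -40 + 12 - 4 = -32

-32


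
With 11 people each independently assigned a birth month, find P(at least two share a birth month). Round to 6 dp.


P(all different) = prod((12-i)/12 for i=0..10) = 0.000645
P(at least one match) = 1 - 0.000645 = 0.999355

0.999355


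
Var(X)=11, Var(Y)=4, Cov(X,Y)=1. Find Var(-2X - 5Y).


Var(-2X - 5Y) = (-2)^2*Var(X) + (-5)^2*Var(Y) + 2*(-2)*(-5)*Cov(X,Y)
= 4*11 + 25*4 + 20*1
= 44 + 100 + 20 = 164

164


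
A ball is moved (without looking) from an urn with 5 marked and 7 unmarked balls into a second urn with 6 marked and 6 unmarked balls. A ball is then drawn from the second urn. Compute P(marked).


P(transfer marked) = 5/12; P(transfer unmarked) = 7/12
If marked transferred: Urn II has 7 marked of 13, so P(marked|marked moved) = 7/13
If unmarked transferred: Urn II has 6 marked of 13, so P(marked|unmarked moved) = 6/13
By total probability: P(marked) = 5/12*7/13 + 7/12*6/13 = 77/156

77/156


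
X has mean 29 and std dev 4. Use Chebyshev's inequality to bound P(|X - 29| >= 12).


k = 12/4 = 3
Chebyshev: P(|X-mu| >= k*sigma) <= 1/k^2 = 1/3^2 = 1/9

1/9


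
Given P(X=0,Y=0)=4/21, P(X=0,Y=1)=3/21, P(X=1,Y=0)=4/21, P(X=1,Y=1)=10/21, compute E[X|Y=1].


P(Y=1) = 13/21
E[X|Y=1] = (0*3 + 1*10)/13 = 10/13

10/13


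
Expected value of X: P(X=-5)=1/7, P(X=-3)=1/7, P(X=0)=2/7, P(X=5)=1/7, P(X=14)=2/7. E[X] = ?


E[X] = sum(x * P(x))
= -5*1/7 - 3*1/7 + 0*2/7 + 5*1/7 + 14*2/7
= 25/7

25/7


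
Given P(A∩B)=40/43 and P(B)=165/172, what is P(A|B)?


P(A|B) = P(A∩B)/P(B) = (160/172)/(165/172) = 160/165 = 32/33

32/33


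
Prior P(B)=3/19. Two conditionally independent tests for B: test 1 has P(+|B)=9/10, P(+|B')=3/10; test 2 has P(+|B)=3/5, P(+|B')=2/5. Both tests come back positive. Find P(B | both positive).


After test 1: P(+) = 9/10*3/19 + 3/10*16/19 = 15/38
P(B|+) = (27/190)/(15/38) = 9/25
After test 2 (use post1 as new prior): P(+) = 3/5*9/25 + 2/5*16/25 = 59/125
P(B|+,+) = (27/125)/(59/125) = 27/59

27/59


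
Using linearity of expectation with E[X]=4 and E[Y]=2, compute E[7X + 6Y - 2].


E[7X + 6Y - 2] = 7*E[X] + 6*E[Y] - 2
= (7)*(4) + (6)*(2) + (-2)
= 28 + 12 - 2 = 38

38


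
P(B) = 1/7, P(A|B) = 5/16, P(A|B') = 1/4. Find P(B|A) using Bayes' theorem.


P(A) = P(A|B)P(B) + P(A|B')P(B') = 5/16*1/7 + 1/4*6/7 = 29/112
P(B|A) = P(A|B)P(B)/P(A) = (5/112)/(29/112) = 5/29

5/29


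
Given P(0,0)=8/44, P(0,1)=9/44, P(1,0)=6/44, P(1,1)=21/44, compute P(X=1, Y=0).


Read from table: P(X=1, Y=0) = 6/44 = 3/22

3/22


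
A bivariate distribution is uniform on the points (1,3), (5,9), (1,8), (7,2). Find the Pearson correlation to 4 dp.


Cov(X,Y) = -1.7500, Var(X) = 6.7500, Var(Y) = 9.2500
rho = Cov/(sqrt(VarX)*sqrt(VarY)) = -0.2215

-0.2215


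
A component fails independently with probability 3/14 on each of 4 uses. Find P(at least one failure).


P(at least one) = 1 - P(none)
P(none) = (1 - 3/14)^4 = (11/14)^4 = 14641/38416
P(at least one) = 1 - 14641/38416 = 23775/38416

23775/38416


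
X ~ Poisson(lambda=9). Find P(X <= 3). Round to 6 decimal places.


P(X<=3) = e^(-9)*9^0/0! + e^(-9)*9^1/1! + e^(-9)*9^2/2! + e^(-9)*9^3/3!
≈ 0.0001234098 + 0.0011106882 + 0.0049980971 + 0.0149942912
= 0.0212264863
≈ 0.021226

0.021226


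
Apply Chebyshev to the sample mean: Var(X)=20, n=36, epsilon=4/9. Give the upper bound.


Var(Xbar) = Var(X)/n = 20/36
Chebyshev: P(|Xbar-mu| >= 4/9) <= Var(Xbar)/(4/9)^2 = (5/9)/(16/81) = 45/16
Bound exceeds 1, so trivial bound: 1

1


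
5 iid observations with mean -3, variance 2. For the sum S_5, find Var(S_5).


By independence, Var(S_n) = n*Var(X_1) = 5*2 = 10

10


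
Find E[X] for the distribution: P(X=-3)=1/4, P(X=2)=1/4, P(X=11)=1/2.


E[X] = sum(x * P(x))
= -3*1/4 + 2*1/4 + 11*1/2
= 21/4

21/4


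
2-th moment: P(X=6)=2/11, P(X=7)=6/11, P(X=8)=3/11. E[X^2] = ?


E[X^2] = sum(x^2 * P(x))
= 36*2/11 + 49*6/11 + 64*3/11
= 558/11

558/11


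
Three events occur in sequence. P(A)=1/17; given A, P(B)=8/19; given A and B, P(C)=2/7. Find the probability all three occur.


P(A∩B∩C) = P(A) * P(B|A) * P(C|A∩B)
= 1/17 * 8/19 * 2/7
= 8/323 * 2/7 = 16/2261

16/2261


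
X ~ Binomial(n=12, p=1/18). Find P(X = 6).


P(X=6) = C(12,6) * p^6 * (1-p)^6
= 924 * 1/34012224 * 24137569/34012224
= 1858592813/96402615118848

1858592813/96402615118848


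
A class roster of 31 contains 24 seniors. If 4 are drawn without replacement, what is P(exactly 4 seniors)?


P(X=4) = C(24,4)*C(7,0) / C(31,4)
= 10626*1 / 31465
= 10626/31465 = 1518/4495

1518/4495


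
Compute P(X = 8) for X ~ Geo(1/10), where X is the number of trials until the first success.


P(X=8) = (1-p)^7 * p = (9/10)^7 * 1/10
= 4782969/10000000 * 1/10 = 4782969/100000000

4782969/100000000


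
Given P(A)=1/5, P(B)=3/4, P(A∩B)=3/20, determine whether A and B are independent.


P(A)*P(B) = 1/5*3/4 = 3/20
P(A∩B) = 3/20, which equals P(A)P(B), so independent

Yes, A and B are independent


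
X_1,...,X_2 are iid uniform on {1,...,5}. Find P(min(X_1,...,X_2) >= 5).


P(min >= 5) = P(all X_i >= 5) = (P(X_1 >= 5))^2
= (1/5)^2 = 1/25

1/25


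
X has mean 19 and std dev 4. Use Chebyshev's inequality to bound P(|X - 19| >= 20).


k = 20/4 = 5
Chebyshev: P(|X-mu| >= k*sigma) <= 1/k^2 = 1/5^2 = 1/25

1/25


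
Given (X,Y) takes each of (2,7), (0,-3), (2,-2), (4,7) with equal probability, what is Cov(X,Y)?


E[X]=2, E[Y]=9/4, E[XY]=19/2
Cov(X,Y) = E[XY] - E[X]E[Y] = 19/2 - 2*9/4 = 5

5


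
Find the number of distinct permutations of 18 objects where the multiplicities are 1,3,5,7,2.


18! = 6402373705728000
Denominator: 1!=1 * 3!=6 * 5!=120 * 7!=5040 * 2!=2
Coefficient = 6402373705728000 / 7257600 = 882161280

882161280


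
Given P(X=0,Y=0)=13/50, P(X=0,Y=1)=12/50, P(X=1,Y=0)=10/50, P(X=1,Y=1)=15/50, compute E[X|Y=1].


P(Y=1) = 27/50
E[X|Y=1] = (0*12 + 1*15)/27 = 15/27 = 5/9

5/9


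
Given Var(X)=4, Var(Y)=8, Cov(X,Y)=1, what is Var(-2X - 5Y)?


Var(-2X - 5Y) = (-2)^2*Var(X) + (-5)^2*Var(Y) + 2*(-2)*(-5)*Cov(X,Y)
= 4*4 + 25*8 + 20*1
= 16 + 200 + 20 = 236

236


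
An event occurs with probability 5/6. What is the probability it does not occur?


P(A') = 1 - P(A) = 1 - 5/6 = 1/6

1/6


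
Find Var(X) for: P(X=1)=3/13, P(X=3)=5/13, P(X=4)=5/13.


E[X] = 38/13, E[X^2] = 128/13
Var(X) = E[X^2] - (E[X])^2 = 128/13 - (38/13)^2 = 220/169

220/169


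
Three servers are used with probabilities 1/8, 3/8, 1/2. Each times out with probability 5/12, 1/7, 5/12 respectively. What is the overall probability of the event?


P(A) = P(A|B1)P(B1) + P(A|B2)P(B2) + P(A|B3)P(B3)
= 5/12*1/8 + 1/7*3/8 + 5/12*1/2
= 5/96 + 3/56 + 5/24 = 211/672

211/672


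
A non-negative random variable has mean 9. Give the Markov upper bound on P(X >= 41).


Markov: P(X >= a) <= E[X]/a
P(X >= 41) <= 9/41

9/41


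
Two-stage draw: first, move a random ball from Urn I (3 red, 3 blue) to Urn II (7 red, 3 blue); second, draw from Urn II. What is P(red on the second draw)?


P(transfer red) = 3/6 = 1/2; P(transfer blue) = 1/2
If red transferred: Urn II has 8 red of 11, so P(red|red moved) = 8/11
If blue transferred: Urn II has 7 red of 11, so P(red|blue moved) = 7/11
By total probability: P(red) = 1/2*8/11 + 1/2*7/11 = 15/22

15/22


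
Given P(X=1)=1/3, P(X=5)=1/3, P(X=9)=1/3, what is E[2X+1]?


E[2X+1] = sum(g(x)*P(x))
= 3*1/3 + 11*1/3 + 19*1/3
= 11

11


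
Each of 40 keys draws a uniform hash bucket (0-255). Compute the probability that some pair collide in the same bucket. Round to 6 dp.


P(all different) = prod((256-i)/256 for i=0..39) = 0.040078
P(at least one match) = 1 - 0.040078 = 0.959922

0.959922


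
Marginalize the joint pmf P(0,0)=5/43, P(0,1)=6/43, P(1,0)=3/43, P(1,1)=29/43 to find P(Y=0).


P(Y=0) = P(0,0)+P(1,0) = 5/43 + 3/43 = 8/43

8/43


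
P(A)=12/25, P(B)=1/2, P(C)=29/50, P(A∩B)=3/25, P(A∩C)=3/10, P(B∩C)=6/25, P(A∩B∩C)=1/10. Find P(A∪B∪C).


P(A∪B∪C) = P(A)+P(B)+P(C) - P(AB)-P(AC)-P(BC) + P(ABC)
= 12/25+1/2+29/50 - 3/25-3/10-6/25 + 1/10
= 1

1


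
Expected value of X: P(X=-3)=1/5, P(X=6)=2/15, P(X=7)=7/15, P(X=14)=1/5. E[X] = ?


E[X] = sum(x * P(x))
= -3*1/5 + 6*2/15 + 7*7/15 + 14*1/5
= 94/15

94/15


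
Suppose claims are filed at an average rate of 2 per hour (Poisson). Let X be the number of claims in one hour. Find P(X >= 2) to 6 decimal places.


P(X>=2) = 1 - P(X<=1) = 1 - (e^(-2)*2^0/0! + e^(-2)*2^1/1!)
≈ 1 - (0.1353352832 + 0.2706705665)
= 1 - 0.4060058497 = 0.5939941503
≈ 0.593994

0.593994


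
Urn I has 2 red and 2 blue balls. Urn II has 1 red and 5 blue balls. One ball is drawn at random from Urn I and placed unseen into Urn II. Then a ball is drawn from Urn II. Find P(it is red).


P(transfer red) = 2/4 = 1/2; P(transfer blue) = 1/2
If red transferred: Urn II has 2 red of 7, so P(red|red moved) = 2/7
If blue transferred: Urn II has 1 red of 7, so P(red|blue moved) = 1/7
By total probability: P(red) = 1/2*2/7 + 1/2*1/7 = 3/14

3/14


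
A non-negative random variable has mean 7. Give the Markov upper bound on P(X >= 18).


Markov: P(X >= a) <= E[X]/a
P(X >= 18) <= 7/18

7/18


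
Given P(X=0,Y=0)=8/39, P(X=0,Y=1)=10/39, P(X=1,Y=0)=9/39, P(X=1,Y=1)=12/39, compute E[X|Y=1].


P(Y=1) = 22/39
E[X|Y=1] = (0*10 + 1*12)/22 = 12/22 = 6/11

6/11


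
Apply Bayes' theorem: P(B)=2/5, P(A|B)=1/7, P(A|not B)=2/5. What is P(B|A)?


P(A) = P(A|B)P(B) + P(A|B')P(B') = 1/7*2/5 + 2/5*3/5 = 52/175
P(B|A) = P(A|B)P(B)/P(A) = (2/35)/(52/175) = 5/26

5/26


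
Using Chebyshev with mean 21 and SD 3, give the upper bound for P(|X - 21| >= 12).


k = 12/3 = 4
Chebyshev: P(|X-mu| >= k*sigma) <= 1/k^2 = 1/4^2 = 1/16

1/16


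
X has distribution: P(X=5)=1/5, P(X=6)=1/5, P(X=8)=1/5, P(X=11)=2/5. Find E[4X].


E[4X] = sum(g(x)*P(x))
= 20*1/5 + 24*1/5 + 32*1/5 + 44*2/5
= 164/5

164/5


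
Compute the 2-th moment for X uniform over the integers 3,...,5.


E[X^2] = (1/3) * sum(x^2 for x=3..5)
= 50/3

50/3


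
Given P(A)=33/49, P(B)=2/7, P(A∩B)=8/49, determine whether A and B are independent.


P(A)*P(B) = 33/49*2/7 = 66/343
P(A∩B) = 8/49 != 66/343, so not independent

No, A and B are not independent


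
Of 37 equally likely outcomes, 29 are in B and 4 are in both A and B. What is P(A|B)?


P(A|B) = P(A∩B)/P(B) = (4/37)/(29/37) = 4/29

4/29


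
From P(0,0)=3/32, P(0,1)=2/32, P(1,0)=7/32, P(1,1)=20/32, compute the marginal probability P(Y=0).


P(Y=0) = P(0,0)+P(1,0) = 3/32 + 7/32 = 10/32 = 5/16

5/16


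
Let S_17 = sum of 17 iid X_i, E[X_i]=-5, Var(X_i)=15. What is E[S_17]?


E[S_n] = n*E[X_1] = 17*-5 = -85

-85


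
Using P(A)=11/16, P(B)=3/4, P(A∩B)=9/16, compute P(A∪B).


P(A∪B) = P(A) + P(B) - P(A∩B)
= 11/16 + 3/4 - 9/16 = 7/8

7/8


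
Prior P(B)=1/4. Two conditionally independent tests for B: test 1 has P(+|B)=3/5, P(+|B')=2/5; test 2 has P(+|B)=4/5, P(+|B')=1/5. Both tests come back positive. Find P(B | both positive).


After test 1: P(+) = 3/5*1/4 + 2/5*3/4 = 9/20
P(B|+) = (3/20)/(9/20) = 1/3
After test 2 (use post1 as new prior): P(+) = 4/5*1/3 + 1/5*2/3 = 2/5
P(B|+,+) = (4/15)/(2/5) = 2/3

2/3


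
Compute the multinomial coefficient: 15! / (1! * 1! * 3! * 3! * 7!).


15! = 1307674368000
Denominator: 1!=1 * 1!=1 * 3!=6 * 3!=6 * 7!=5040
Coefficient = 1307674368000 / 181440 = 7207200

7207200


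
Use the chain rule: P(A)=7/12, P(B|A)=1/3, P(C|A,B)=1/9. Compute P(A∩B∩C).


P(A∩B∩C) = P(A) * P(B|A) * P(C|A∩B)
= 7/12 * 1/3 * 1/9
= 7/36 * 1/9 = 7/324

7/324


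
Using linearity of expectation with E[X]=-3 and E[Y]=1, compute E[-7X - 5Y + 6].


E[-7X - 5Y + 6] = -7*E[X] - 5*E[Y] + 6
= (-7)*(-3) + (-5)*(1) + (6)
= 21 - 5 + 6 = 22

22


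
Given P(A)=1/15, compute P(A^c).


P(A') = 1 - P(A) = 1 - 1/15 = 14/15

14/15


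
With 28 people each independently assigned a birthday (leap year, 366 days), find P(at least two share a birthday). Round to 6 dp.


P(all different) = prod((366-i)/366 for i=0..27) = 0.346570
P(at least one match) = 1 - 0.346570 = 0.653430

0.653430


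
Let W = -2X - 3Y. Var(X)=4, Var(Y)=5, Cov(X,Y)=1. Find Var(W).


Var(-2X - 3Y) = (-2)^2*Var(X) + (-3)^2*Var(Y) + 2*(-2)*(-3)*Cov(X,Y)
= 4*4 + 9*5 + 12*1
= 16 + 45 + 12 = 73

73


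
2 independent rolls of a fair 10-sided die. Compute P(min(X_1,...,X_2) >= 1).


P(min >= 1) = P(all X_i >= 1) = (P(X_1 >= 1))^2
= (10/10)^2 = 1^2 = 1

1


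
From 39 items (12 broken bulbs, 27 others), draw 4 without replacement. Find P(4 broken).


P(X=4) = C(12,4)*C(27,0) / C(39,4)
= 495*1 / 82251
= 495/82251 = 55/9139

55/9139


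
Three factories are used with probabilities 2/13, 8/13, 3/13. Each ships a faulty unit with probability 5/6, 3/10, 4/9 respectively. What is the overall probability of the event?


P(A) = P(A|B1)P(B1) + P(A|B2)P(B2) + P(A|B3)P(B3)
= 5/6*2/13 + 3/10*8/13 + 4/9*3/13
= 5/39 + 12/65 + 4/39 = 27/65

27/65


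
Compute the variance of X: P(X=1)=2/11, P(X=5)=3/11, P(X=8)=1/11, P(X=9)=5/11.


E[X] = 70/11, E[X^2] = 546/11
Var(X) = E[X^2] - (E[X])^2 = 546/11 - (70/11)^2 = 1106/121

1106/121


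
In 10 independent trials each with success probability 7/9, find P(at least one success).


P(at least one) = 1 - P(none)
P(none) = (1 - 7/9)^10 = (2/9)^10 = 1024/3486784401
P(at least one) = 1 - 1024/3486784401 = 3486783377/3486784401

3486783377/3486784401


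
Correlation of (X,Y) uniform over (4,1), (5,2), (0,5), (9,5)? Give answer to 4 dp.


Cov(X,Y) = 0.1250, Var(X) = 10.2500, Var(Y) = 3.1875
rho = Cov/(sqrt(VarX)*sqrt(VarY)) = 0.0219

0.0219


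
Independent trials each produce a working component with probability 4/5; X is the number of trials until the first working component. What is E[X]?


For geometric (trials until first success), E[X] = 1/p = 1/(4/5) = 5/4

5/4


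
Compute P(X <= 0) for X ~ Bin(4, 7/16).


P(X<=0) = P(X=0)
= 6561/65536
= 6561/65536

6561/65536


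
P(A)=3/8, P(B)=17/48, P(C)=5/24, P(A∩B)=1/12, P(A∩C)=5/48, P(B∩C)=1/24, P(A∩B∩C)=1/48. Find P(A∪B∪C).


P(A∪B∪C) = P(A)+P(B)+P(C) - P(AB)-P(AC)-P(BC) + P(ABC)
= 3/8+17/48+5/24 - 1/12-5/48-1/24 + 1/48
= 35/48

35/48


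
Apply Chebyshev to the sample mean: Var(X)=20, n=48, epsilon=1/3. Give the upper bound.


Var(Xbar) = Var(X)/n = 20/48
Chebyshev: P(|Xbar-mu| >= 1/3) <= Var(Xbar)/(1/3)^2 = (5/12)/(1/9) = 15/4
Bound exceeds 1, so trivial bound: 1

1


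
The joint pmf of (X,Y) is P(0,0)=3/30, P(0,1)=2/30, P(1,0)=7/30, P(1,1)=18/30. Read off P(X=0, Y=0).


Read from table: P(X=0, Y=0) = 3/30 = 1/10

1/10


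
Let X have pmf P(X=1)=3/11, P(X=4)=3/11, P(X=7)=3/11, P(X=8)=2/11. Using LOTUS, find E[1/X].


E[1/X] = sum(g(x)*P(x))
= 1*3/11 + 1/4*3/11 + 1/7*3/11 + 1/8*2/11
= 31/77

31/77


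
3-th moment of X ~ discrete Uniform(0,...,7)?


E[X^3] = (1/8) * sum(x^3 for x=0..7)
= 784/8 = 98

98


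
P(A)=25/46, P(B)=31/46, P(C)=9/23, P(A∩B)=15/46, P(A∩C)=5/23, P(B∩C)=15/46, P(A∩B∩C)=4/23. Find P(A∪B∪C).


P(A∪B∪C) = P(A)+P(B)+P(C) - P(AB)-P(AC)-P(BC) + P(ABC)
= 25/46+31/46+9/23 - 15/46-5/23-15/46 + 4/23
= 21/23

21/23


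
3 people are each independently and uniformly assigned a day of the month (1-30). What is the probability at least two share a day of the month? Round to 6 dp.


P(all different) = prod((30-i)/30 for i=0..2) = 0.902222
P(at least one match) = 1 - 0.902222 = 0.097778

0.097778


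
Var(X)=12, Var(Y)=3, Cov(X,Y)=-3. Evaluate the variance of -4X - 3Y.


Var(-4X - 3Y) = (-4)^2*Var(X) + (-3)^2*Var(Y) + 2*(-4)*(-3)*Cov(X,Y)
= 16*12 + 9*3 + 24*(-3)
= 192 + 27 - 72 = 147

147


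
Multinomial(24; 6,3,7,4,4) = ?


24! = 620448401733239439360000
Denominator: 6!=720 * 3!=6 * 7!=5040 * 4!=24 * 4!=24
Coefficient = 620448401733239439360000 / 12541132800 = 49473074851200

49473074851200


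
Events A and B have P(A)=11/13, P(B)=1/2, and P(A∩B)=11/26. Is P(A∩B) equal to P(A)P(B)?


P(A)*P(B) = 11/13*1/2 = 11/26
P(A∩B) = 11/26, which equals P(A)P(B), so independent

Yes, A and B are independent


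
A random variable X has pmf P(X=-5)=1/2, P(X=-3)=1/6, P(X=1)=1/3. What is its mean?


E[X] = sum(x * P(x))
= -5*1/2 - 3*1/6 + 1*1/3
= -8/3

-8/3


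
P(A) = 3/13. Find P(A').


P(A') = 1 - P(A) = 1 - 3/13 = 10/13

10/13


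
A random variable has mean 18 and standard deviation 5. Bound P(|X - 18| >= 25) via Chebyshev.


k = 25/5 = 5
Chebyshev: P(|X-mu| >= k*sigma) <= 1/k^2 = 1/5^2 = 1/25

1/25


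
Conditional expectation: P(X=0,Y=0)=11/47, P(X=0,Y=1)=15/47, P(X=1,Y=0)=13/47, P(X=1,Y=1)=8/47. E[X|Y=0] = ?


P(Y=0) = 24/47
E[X|Y=0] = (0*11 + 1*13)/24 = 13/24

13/24


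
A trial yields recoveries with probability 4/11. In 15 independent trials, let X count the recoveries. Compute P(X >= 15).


P(X>=15) = P(X=15)
= 1073741824/4177248169415651
= 1073741824/4177248169415651

1073741824/4177248169415651


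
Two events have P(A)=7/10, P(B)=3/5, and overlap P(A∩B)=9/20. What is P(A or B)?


P(A∪B) = P(A) + P(B) - P(A∩B)
= 7/10 + 3/5 - 9/20 = 17/20

17/20


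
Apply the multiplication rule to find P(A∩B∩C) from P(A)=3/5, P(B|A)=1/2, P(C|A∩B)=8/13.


P(A∩B∩C) = P(A) * P(B|A) * P(C|A∩B)
= 3/5 * 1/2 * 8/13
= 3/10 * 8/13 = 12/65

12/65


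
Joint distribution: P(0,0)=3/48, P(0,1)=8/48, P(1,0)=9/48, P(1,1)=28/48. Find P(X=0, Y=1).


Read from table: P(X=0, Y=1) = 8/48 = 1/6

1/6


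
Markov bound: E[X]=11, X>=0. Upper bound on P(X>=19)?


Markov: P(X >= a) <= E[X]/a
P(X >= 19) <= 11/19

11/19


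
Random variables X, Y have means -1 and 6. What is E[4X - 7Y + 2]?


E[4X - 7Y + 2] = 4*E[X] - 7*E[Y] + 2
= (4)*(-1) + (-7)*(6) + (2)
= -4 - 42 + 2 = -44

-44
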